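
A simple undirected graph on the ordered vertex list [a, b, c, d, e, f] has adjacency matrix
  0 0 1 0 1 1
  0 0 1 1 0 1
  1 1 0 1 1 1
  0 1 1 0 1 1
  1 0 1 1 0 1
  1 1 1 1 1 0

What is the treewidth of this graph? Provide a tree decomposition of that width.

Treewidth 3.
Bags: B1 = {b, c, d, f}  B2 = {c, d, e, f}  B3 = {a, c, e, f}
Tree: B1–B2, B2–B3

The largest bag has 4 vertices, giving width 3; this decomposition certifies tw(G) ≤ 3. Conversely, {c, d, e, f} is a clique of size 4, and the vertices of any clique must share a bag in every tree decomposition; so some bag has ≥ 4 vertices and tw(G) ≥ 3. The upper and lower bounds meet at 3, so that is the treewidth.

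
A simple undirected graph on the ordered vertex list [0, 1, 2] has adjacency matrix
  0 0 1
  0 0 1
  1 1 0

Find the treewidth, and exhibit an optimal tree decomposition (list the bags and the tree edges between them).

Treewidth 1.
Bags: B1 = {0, 2}  B2 = {1, 2}
Tree: B1–B2

Every bag has size at most 2, so the width is 2 − 1 = 1 and tw(G) ≤ 1. G has an edge, so its treewidth is at least 1. The upper and lower bounds meet at 1, so that is the treewidth.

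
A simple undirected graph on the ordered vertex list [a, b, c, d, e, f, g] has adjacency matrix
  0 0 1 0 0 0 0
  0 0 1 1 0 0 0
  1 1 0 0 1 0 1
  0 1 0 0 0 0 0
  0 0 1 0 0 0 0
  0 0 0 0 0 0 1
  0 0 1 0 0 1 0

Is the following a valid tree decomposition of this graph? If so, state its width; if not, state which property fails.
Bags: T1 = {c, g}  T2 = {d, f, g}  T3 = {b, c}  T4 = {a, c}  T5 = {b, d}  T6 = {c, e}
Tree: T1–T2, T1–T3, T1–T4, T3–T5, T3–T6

A tree decomposition must satisfy three properties: every vertex lies in some bag; for every edge, both endpoints lie together in some bag; and for every vertex, the bags containing it form a connected subtree. Here bags containing vertex d are not connected in the tree, so the decomposition is invalid.

No — bags containing vertex d are not connected in the tree.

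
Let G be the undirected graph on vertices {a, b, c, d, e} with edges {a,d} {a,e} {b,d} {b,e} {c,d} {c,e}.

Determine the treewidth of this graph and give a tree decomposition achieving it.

Treewidth 2.
Bags: B1 = {a, d, e}  B2 = {b, d, e}  B3 = {c, d, e}
Tree: B1–B2, B2–B3

Each bag holds 3 vertices, so the decomposition has width 2, which upper-bounds the treewidth. For the lower bound, G contains the cycle e–a–d–b–e, so G is not a forest; only forests have treewidth ≤ 1, hence tw(G) ≥ 2. The upper and lower bounds meet at 2, so that is the treewidth.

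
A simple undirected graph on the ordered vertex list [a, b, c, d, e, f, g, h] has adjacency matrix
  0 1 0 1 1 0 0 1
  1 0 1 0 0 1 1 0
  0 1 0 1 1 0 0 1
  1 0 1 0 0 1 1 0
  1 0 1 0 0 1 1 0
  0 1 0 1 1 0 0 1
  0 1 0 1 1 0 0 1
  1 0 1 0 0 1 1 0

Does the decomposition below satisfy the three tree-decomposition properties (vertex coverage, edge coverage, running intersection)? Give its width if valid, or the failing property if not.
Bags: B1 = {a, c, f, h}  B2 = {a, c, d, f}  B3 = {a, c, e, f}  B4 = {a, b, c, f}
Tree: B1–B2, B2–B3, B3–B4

No — vertex g appears in no bag.

A tree decomposition must satisfy three properties: every vertex lies in some bag; for every edge, both endpoints lie together in some bag; and for every vertex, the bags containing it form a connected subtree. Here vertex g appears in no bag, so the decomposition is invalid.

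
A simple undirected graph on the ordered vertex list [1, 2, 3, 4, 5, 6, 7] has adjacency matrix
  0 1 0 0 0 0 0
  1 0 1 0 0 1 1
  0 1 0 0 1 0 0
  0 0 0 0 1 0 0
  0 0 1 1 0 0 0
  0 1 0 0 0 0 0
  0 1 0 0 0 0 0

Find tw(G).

1

A width-1 tree decomposition is:
Bags: B1 = {2, 6}  B2 = {2, 3}  B3 = {1, 2}  B4 = {3, 5}  B5 = {2, 7}  B6 = {4, 5}
Tree: B1–B2, B1–B3, B2–B4, B3–B5, B4–B6
Each bag holds 2 vertices, so the decomposition has width 1, which upper-bounds the treewidth. G has an edge, so its treewidth is at least 1. Hence tw(G) = 1 exactly.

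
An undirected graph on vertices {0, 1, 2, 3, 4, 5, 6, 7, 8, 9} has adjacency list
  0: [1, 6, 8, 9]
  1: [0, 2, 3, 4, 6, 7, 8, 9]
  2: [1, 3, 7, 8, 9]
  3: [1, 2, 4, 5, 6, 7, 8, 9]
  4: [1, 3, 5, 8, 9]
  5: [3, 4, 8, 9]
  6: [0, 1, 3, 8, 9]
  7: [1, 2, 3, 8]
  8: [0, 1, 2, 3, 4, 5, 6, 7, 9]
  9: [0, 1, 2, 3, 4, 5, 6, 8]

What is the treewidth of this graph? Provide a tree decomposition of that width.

Every bag has size at most 5, so the width is 5 − 1 = 4 and tw(G) ≤ 4. Conversely, {0, 1, 6, 8, 9} is a clique of size 5, and the vertices of any clique must share a bag in every tree decomposition; so some bag has ≥ 5 vertices and tw(G) ≥ 4. Combining the bounds, tw(G) = 4.

Treewidth 4.
One optimal decomposition is:
Bags: B1 = {1, 3, 4, 8, 9}  B2 = {1, 3, 6, 8, 9}  B3 = {1, 2, 3, 8, 9}  B4 = {0, 1, 6, 8, 9}  B5 = {1, 2, 3, 7, 8}  B6 = {3, 4, 5, 8, 9}
Tree: B1–B2, B2–B3, B2–B4, B3–B5, B1–B6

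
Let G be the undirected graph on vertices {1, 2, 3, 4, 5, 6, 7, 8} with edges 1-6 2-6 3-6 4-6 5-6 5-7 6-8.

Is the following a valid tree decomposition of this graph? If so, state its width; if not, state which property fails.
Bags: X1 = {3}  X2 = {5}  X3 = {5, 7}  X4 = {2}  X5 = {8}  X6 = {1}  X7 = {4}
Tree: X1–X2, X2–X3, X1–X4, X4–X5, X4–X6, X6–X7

No — vertex 6 appears in no bag.

A tree decomposition must satisfy three properties: every vertex lies in some bag; for every edge, both endpoints lie together in some bag; and for every vertex, the bags containing it form a connected subtree. Here vertex 6 appears in no bag, so the decomposition is invalid.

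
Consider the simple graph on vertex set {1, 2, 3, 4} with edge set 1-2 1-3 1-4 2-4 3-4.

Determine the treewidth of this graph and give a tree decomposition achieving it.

The largest bag has 3 vertices, giving width 2; this decomposition certifies tw(G) ≤ 2. On the other hand G contains the 3-clique {1, 2, 4}. A clique must lie in a single bag of any decomposition, so no decomposition can have width below 2. Hence tw(G) = 2 exactly.

Treewidth 2.
One optimal decomposition is:
Bags: B1 = {1, 2, 4}  B2 = {1, 3, 4}
Tree: B1–B2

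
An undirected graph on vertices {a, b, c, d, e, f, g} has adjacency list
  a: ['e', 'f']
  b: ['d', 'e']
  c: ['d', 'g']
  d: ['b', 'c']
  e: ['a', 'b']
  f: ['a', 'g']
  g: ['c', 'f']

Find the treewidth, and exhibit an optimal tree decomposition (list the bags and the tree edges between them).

Treewidth 2.
Bags: B1 = {b, d, e}  B2 = {a, d, e}  B3 = {a, d, f}  B4 = {d, f, g}  B5 = {c, d, g}
Tree: B1–B2, B2–B3, B3–B4, B4–B5

Each bag holds 3 vertices, so the decomposition has width 2, which upper-bounds the treewidth. Since d–b–e–a–f–g–c–d is a cycle in G, G is not acyclic. Forests are exactly the graphs of treewidth ≤ 1, so tw(G) ≥ 2. Combining the bounds, tw(G) = 2.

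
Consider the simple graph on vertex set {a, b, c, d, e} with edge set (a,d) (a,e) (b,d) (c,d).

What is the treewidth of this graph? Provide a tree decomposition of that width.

Each bag holds 2 vertices, so the decomposition has width 1, which upper-bounds the treewidth. G has an edge, so its treewidth is at least 1. Combining the bounds, tw(G) = 1.

Treewidth 1.
Bags: B1 = {c, d}  B2 = {a, d}  B3 = {a, e}  B4 = {b, d}
Tree: B1–B2, B2–B3, B2–B4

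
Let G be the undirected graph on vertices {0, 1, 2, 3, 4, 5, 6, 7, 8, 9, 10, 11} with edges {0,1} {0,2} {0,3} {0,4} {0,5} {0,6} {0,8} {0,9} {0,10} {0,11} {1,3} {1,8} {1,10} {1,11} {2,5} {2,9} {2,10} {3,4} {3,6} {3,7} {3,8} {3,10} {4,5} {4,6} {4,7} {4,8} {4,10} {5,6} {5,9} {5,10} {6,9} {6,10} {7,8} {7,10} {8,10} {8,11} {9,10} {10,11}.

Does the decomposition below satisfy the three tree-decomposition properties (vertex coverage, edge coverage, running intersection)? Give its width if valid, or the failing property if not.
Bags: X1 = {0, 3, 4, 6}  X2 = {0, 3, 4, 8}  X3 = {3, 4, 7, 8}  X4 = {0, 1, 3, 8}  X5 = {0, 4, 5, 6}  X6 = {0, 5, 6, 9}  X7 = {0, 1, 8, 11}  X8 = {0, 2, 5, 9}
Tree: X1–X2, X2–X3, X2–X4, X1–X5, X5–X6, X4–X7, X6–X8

No — vertex 10 appears in no bag.

A tree decomposition must satisfy three properties: every vertex lies in some bag; for every edge, both endpoints lie together in some bag; and for every vertex, the bags containing it form a connected subtree. Here vertex 10 appears in no bag, so the decomposition is invalid.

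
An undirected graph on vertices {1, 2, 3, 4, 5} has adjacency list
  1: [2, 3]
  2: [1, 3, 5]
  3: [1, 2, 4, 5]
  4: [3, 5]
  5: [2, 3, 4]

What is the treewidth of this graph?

2

A width-2 tree decomposition is:
Bags: B1 = {2, 3, 5}  B2 = {3, 4, 5}  B3 = {1, 2, 3}
Tree: B1–B2, B1–B3
The largest bag has 3 vertices, giving width 2; this decomposition certifies tw(G) ≤ 2. For the lower bound, the 3 vertices {1, 2, 3} are pairwise adjacent, and any tree decomposition puts a clique entirely inside one bag — forcing width ≥ 2. The upper and lower bounds meet at 2, so that is the treewidth.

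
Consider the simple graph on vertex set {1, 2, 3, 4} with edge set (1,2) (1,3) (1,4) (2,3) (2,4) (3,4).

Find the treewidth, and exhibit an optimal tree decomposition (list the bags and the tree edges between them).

Treewidth 3.
Bags: B1 = {1, 2, 3, 4}
Tree: (single bag)

With just one bag of size 4, the width is 4 − 1 = 3, so tw(G) ≤ 3. On the other hand G contains the 4-clique {1, 2, 3, 4}. A clique must lie in a single bag of any decomposition, so no decomposition can have width below 3. Combining the bounds, tw(G) = 3.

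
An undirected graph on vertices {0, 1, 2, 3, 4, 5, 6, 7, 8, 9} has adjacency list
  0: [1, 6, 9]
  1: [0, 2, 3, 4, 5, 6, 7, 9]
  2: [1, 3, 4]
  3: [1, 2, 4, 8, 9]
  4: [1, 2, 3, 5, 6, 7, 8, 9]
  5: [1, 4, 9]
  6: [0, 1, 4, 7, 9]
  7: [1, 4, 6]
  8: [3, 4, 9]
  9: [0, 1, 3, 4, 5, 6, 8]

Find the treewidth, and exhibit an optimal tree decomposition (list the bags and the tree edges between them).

Treewidth 3.
One such decomposition:
Bags: B1 = {1, 4, 6, 9}  B2 = {1, 3, 4, 9}  B3 = {0, 1, 6, 9}  B4 = {3, 4, 8, 9}  B5 = {1, 4, 5, 9}  B6 = {1, 4, 6, 7}  B7 = {1, 2, 3, 4}
Tree: B1–B2, B1–B3, B2–B4, B1–B5, B1–B6, B2–B7

The largest bag has 4 vertices, giving width 3; this decomposition certifies tw(G) ≤ 3. On the other hand G contains the 4-clique {3, 4, 8, 9}. A clique must lie in a single bag of any decomposition, so no decomposition can have width below 3. Hence tw(G) = 3 exactly.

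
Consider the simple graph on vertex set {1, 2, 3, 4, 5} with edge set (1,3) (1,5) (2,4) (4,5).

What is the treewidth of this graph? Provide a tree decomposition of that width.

Treewidth 1.
One such decomposition:
Bags: B1 = {1, 3}  B2 = {1, 5}  B3 = {4, 5}  B4 = {2, 4}
Tree: B1–B2, B2–B3, B3–B4

The largest bag has 2 vertices, giving width 1; this decomposition certifies tw(G) ≤ 1. Since G has at least one edge (e.g. 3–1), it is not an edgeless graph, so tw(G) ≥ 1. Therefore the treewidth is 1.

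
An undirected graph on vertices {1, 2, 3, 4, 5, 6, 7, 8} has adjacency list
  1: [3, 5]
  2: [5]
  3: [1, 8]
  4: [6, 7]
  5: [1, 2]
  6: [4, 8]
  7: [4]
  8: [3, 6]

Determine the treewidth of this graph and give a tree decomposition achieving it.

Treewidth 1.
One optimal decomposition is:
Bags: B1 = {4, 7}  B2 = {4, 6}  B3 = {6, 8}  B4 = {3, 8}  B5 = {1, 3}  B6 = {1, 5}  B7 = {2, 5}
Tree: B1–B2, B2–B3, B3–B4, B4–B5, B5–B6, B6–B7

The largest bag has 2 vertices, giving width 1; this decomposition certifies tw(G) ≤ 1. Any graph with an edge has treewidth ≥ 1, and G has the edge 7–4. Hence tw(G) = 1 exactly.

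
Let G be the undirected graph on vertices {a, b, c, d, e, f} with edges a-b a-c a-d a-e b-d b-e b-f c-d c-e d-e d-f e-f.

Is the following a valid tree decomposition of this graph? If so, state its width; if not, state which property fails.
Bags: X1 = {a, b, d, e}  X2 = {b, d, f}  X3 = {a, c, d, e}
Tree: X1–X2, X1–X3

A tree decomposition must satisfy three properties: every vertex lies in some bag; for every edge, both endpoints lie together in some bag; and for every vertex, the bags containing it form a connected subtree. Here edge (e,f) lies in no bag, so the decomposition is invalid.

No — edge (e,f) lies in no bag.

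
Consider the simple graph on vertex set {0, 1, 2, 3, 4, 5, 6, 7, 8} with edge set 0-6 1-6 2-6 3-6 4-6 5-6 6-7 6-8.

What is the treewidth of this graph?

A width-1 tree decomposition is:
Bags: B1 = {2, 6}  B2 = {3, 6}  B3 = {0, 6}  B4 = {6, 7}  B5 = {6, 8}  B6 = {1, 6}  B7 = {4, 6}  B8 = {5, 6}
Tree: B1–B2, B1–B3, B3–B4, B2–B5, B2–B6, B3–B7, B1–B8
The largest bag has 2 vertices, giving width 1; this decomposition certifies tw(G) ≤ 1. G has an edge, so its treewidth is at least 1. The upper and lower bounds meet at 1, so that is the treewidth.

1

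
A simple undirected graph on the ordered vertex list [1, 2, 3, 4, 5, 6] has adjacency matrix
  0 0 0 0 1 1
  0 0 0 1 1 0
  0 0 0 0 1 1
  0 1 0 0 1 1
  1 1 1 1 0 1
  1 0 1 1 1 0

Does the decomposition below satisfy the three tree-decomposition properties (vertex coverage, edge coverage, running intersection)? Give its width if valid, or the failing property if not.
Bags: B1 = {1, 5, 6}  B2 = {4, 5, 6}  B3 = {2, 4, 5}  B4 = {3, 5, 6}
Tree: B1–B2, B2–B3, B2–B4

Yes; width 2.

Checking the three conditions: (i) the bags cover all of {1, 2, 3, 4, 5, 6}; (ii) for each edge, some bag contains both endpoints; (iii) the bags containing any fixed vertex form a subtree. All hold, so the decomposition is valid with width 3 − 1 = 2.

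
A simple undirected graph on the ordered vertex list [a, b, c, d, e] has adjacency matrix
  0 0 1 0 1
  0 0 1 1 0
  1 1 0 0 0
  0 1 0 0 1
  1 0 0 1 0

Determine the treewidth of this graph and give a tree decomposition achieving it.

Every bag has size at most 3, so the width is 3 − 1 = 2 and tw(G) ≤ 2. For the lower bound, G contains the cycle b–d–e–a–c–b, so G is not a forest; only forests have treewidth ≤ 1, hence tw(G) ≥ 2. Combining the bounds, tw(G) = 2.

Treewidth 2.
One optimal decomposition is:
Bags: B1 = {b, d, e}  B2 = {a, b, e}  B3 = {a, b, c}
Tree: B1–B2, B2–B3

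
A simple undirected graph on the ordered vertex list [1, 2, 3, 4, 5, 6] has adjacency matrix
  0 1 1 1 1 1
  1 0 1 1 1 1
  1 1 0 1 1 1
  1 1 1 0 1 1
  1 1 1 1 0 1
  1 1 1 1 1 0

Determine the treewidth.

5

A width-5 tree decomposition is:
Bags: B1 = {1, 2, 3, 4, 5, 6}
Tree: (single bag)
With just one bag of size 6, the width is 6 − 1 = 5, so tw(G) ≤ 5. Conversely, {1, 2, 3, 4, 5, 6} is a clique of size 6, and the vertices of any clique must share a bag in every tree decomposition; so some bag has ≥ 6 vertices and tw(G) ≥ 5. The upper and lower bounds meet at 5, so that is the treewidth.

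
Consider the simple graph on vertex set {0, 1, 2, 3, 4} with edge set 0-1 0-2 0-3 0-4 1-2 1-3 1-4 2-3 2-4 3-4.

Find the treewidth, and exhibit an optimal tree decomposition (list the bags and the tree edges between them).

With just one bag of size 5, the width is 5 − 1 = 4, so tw(G) ≤ 4. Conversely, {0, 1, 2, 3, 4} is a clique of size 5, and the vertices of any clique must share a bag in every tree decomposition; so some bag has ≥ 5 vertices and tw(G) ≥ 4. The upper and lower bounds meet at 4, so that is the treewidth.

Treewidth 4.
One such decomposition:
Bags: B1 = {0, 1, 2, 3, 4}
Tree: (single bag)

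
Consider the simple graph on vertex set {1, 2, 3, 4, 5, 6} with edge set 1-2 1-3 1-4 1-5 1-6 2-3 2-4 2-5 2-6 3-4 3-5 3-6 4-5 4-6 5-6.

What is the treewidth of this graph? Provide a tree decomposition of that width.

With just one bag of size 6, the width is 6 − 1 = 5, so tw(G) ≤ 5. For the lower bound, the 6 vertices {1, 2, 3, 4, 5, 6} are pairwise adjacent, and any tree decomposition puts a clique entirely inside one bag — forcing width ≥ 5. Combining the bounds, tw(G) = 5.

Treewidth 5.
One such decomposition:
Bags: B1 = {1, 2, 3, 4, 5, 6}
Tree: (single bag)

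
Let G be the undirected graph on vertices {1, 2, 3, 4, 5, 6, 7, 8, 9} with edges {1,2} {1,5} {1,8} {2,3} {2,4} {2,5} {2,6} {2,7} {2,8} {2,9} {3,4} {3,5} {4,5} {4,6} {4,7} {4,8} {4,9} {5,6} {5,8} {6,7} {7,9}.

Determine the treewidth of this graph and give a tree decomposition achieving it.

Each bag holds 4 vertices, so the decomposition has width 3, which upper-bounds the treewidth. Conversely, {1, 2, 5, 8} is a clique of size 4, and the vertices of any clique must share a bag in every tree decomposition; so some bag has ≥ 4 vertices and tw(G) ≥ 3. Therefore the treewidth is 3.

Treewidth 3.
One such decomposition:
Bags: B1 = {2, 4, 5, 8}  B2 = {2, 4, 5, 6}  B3 = {1, 2, 5, 8}  B4 = {2, 3, 4, 5}  B5 = {2, 4, 6, 7}  B6 = {2, 4, 7, 9}
Tree: B1–B2, B1–B3, B1–B4, B2–B5, B5–B6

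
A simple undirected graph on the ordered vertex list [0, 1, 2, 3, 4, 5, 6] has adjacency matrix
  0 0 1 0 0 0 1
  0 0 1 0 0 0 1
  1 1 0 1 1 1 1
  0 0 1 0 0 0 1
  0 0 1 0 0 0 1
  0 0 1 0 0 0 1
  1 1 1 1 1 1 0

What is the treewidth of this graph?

A width-2 tree decomposition is:
Bags: B1 = {1, 2, 6}  B2 = {2, 3, 6}  B3 = {0, 2, 6}  B4 = {2, 5, 6}  B5 = {2, 4, 6}
Tree: B1–B2, B2–B3, B2–B4, B3–B5
Each bag holds 3 vertices, so the decomposition has width 2, which upper-bounds the treewidth. On the other hand G contains the 3-clique {0, 2, 6}. A clique must lie in a single bag of any decomposition, so no decomposition can have width below 2. The upper and lower bounds meet at 2, so that is the treewidth.

2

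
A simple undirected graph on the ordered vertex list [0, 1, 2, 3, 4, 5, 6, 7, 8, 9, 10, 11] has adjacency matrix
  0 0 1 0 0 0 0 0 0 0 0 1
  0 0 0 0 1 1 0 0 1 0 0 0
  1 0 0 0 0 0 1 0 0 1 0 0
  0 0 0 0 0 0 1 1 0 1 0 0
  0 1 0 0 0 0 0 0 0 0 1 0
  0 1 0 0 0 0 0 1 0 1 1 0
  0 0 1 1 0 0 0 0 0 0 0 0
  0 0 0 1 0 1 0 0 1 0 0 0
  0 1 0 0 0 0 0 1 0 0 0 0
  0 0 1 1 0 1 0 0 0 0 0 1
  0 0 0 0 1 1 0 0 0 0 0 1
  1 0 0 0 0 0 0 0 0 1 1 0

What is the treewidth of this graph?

3

A width-3 tree decomposition is:
Bags: B1 = {1, 4, 7, 8}  B2 = {1, 4, 5, 7}  B3 = {4, 5, 7, 10}  B4 = {3, 5, 7, 10}  B5 = {3, 5, 9, 10}  B6 = {3, 9, 10, 11}  B7 = {3, 6, 9, 11}  B8 = {2, 6, 9, 11}  B9 = {0, 2, 6, 11}
Tree: B1–B2, B2–B3, B3–B4, B4–B5, B5–B6, B6–B7, B7–B8, B8–B9
Each bag holds 4 vertices, so the decomposition has width 3, which upper-bounds the treewidth. For the lower bound: the 4 vertex sets {1,4,8}, {7}, {5}, {3,9,10,11} are disjoint, each induces a connected subgraph, and every pair is joined by at least one edge of G. Contracting each set to a single vertex therefore yields K_{4} as a minor, and since treewidth is minor-monotone, tw(G) ≥ tw(K_{4}) = 3. Combining the bounds, tw(G) = 3.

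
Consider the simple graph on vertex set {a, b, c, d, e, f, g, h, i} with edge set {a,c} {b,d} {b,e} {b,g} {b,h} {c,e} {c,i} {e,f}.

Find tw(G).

1

A width-1 tree decomposition is:
Bags: B1 = {c, e}  B2 = {b, e}  B3 = {b, h}  B4 = {b, d}  B5 = {e, f}  B6 = {a, c}  B7 = {b, g}  B8 = {c, i}
Tree: B1–B2, B2–B3, B2–B4, B2–B5, B1–B6, B2–B7, B1–B8
Each bag holds 2 vertices, so the decomposition has width 1, which upper-bounds the treewidth. G has an edge, so its treewidth is at least 1. Therefore the treewidth is 1.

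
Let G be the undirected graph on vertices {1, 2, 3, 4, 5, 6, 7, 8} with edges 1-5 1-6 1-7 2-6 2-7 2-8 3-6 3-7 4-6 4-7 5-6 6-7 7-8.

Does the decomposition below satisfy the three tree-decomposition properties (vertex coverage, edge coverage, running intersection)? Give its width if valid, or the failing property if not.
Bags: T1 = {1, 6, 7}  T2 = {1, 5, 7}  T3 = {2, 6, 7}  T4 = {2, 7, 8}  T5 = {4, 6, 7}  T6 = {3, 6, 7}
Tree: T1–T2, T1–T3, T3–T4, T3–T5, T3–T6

No — edge (6,5) lies in no bag.

A tree decomposition must satisfy three properties: every vertex lies in some bag; for every edge, both endpoints lie together in some bag; and for every vertex, the bags containing it form a connected subtree. Here edge (6,5) lies in no bag, so the decomposition is invalid.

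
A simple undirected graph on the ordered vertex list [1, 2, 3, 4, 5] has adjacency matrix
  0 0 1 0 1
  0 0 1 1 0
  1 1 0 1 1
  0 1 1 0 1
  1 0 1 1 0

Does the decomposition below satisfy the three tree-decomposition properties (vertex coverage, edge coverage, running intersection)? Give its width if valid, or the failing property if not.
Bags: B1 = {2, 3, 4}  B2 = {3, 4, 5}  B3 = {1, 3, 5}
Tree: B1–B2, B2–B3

Yes; width 2.

Every vertex of G appears in some bag (union = {1, 2, 3, 4, 5}); every edge is covered by a bag; and for each vertex v the set of bags containing v is connected in the bag tree. The decomposition is therefore valid. The largest bag has 3 vertices, so the width is 2.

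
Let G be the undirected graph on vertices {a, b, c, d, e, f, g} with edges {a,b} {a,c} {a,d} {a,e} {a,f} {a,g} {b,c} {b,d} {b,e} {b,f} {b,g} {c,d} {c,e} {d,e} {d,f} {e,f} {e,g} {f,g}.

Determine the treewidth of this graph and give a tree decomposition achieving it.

The largest bag has 5 vertices, giving width 4; this decomposition certifies tw(G) ≤ 4. Conversely, {a, b, c, d, e} is a clique of size 5, and the vertices of any clique must share a bag in every tree decomposition; so some bag has ≥ 5 vertices and tw(G) ≥ 4. Therefore the treewidth is 4.

Treewidth 4.
Bags: B1 = {a, b, e, f, g}  B2 = {a, b, d, e, f}  B3 = {a, b, c, d, e}
Tree: B1–B2, B2–B3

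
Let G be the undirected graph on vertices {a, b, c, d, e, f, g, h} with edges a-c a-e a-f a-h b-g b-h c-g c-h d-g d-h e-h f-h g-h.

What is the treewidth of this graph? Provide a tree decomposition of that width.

Treewidth 2.
One such decomposition:
Bags: B1 = {b, g, h}  B2 = {d, g, h}  B3 = {c, g, h}  B4 = {a, c, h}  B5 = {a, f, h}  B6 = {a, e, h}
Tree: B1–B2, B1–B3, B3–B4, B4–B5, B4–B6

Each bag holds 3 vertices, so the decomposition has width 2, which upper-bounds the treewidth. On the other hand G contains the 3-clique {d, g, h}. A clique must lie in a single bag of any decomposition, so no decomposition can have width below 2. Combining the bounds, tw(G) = 2.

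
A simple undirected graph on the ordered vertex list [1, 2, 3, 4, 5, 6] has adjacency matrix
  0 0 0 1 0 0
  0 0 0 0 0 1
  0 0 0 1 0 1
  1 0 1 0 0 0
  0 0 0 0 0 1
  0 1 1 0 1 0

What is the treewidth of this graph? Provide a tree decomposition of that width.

Treewidth 1.
One optimal decomposition is:
Bags: B1 = {3, 6}  B2 = {2, 6}  B3 = {3, 4}  B4 = {5, 6}  B5 = {1, 4}
Tree: B1–B2, B1–B3, B2–B4, B3–B5

The largest bag has 2 vertices, giving width 1; this decomposition certifies tw(G) ≤ 1. Since G has at least one edge (e.g. 3–6), it is not an edgeless graph, so tw(G) ≥ 1. The upper and lower bounds meet at 1, so that is the treewidth.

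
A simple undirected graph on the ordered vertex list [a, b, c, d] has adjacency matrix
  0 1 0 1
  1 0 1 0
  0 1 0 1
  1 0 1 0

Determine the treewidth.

A width-2 tree decomposition is:
Bags: B1 = {a, b, d}  B2 = {b, c, d}
Tree: B1–B2
Each bag holds 3 vertices, so the decomposition has width 2, which upper-bounds the treewidth. Since b–a–d–c–b is a cycle in G, G is not acyclic. Forests are exactly the graphs of treewidth ≤ 1, so tw(G) ≥ 2. The upper and lower bounds meet at 2, so that is the treewidth.

2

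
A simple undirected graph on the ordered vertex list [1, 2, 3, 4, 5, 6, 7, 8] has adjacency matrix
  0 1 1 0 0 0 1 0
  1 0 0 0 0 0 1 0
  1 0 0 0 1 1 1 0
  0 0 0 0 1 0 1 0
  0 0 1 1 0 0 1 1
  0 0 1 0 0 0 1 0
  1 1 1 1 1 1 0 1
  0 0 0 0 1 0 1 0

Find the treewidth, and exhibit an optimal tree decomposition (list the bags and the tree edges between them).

Treewidth 2.
Bags: B1 = {3, 5, 7}  B2 = {3, 6, 7}  B3 = {4, 5, 7}  B4 = {5, 7, 8}  B5 = {1, 3, 7}  B6 = {1, 2, 7}
Tree: B1–B2, B1–B3, B3–B4, B2–B5, B5–B6

The largest bag has 3 vertices, giving width 2; this decomposition certifies tw(G) ≤ 2. Conversely, {5, 7, 8} is a clique of size 3, and the vertices of any clique must share a bag in every tree decomposition; so some bag has ≥ 3 vertices and tw(G) ≥ 2. Hence tw(G) = 2 exactly.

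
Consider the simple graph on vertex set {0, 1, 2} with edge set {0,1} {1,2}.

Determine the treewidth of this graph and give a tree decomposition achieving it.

Treewidth 1.
One such decomposition:
Bags: B1 = {0, 1}  B2 = {1, 2}
Tree: B1–B2

Each bag holds 2 vertices, so the decomposition has width 1, which upper-bounds the treewidth. Since G has at least one edge (e.g. 1–0), it is not an edgeless graph, so tw(G) ≥ 1. The upper and lower bounds meet at 1, so that is the treewidth.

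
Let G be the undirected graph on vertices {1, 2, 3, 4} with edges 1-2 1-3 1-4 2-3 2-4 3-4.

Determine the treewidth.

3

A width-3 tree decomposition is:
Bags: B1 = {1, 2, 3, 4}
Tree: (single bag)
A single bag containing all 4 vertices is trivially a valid decomposition of width 3. Conversely, {1, 2, 3, 4} is a clique of size 4, and the vertices of any clique must share a bag in every tree decomposition; so some bag has ≥ 4 vertices and tw(G) ≥ 3. Hence tw(G) = 3 exactly.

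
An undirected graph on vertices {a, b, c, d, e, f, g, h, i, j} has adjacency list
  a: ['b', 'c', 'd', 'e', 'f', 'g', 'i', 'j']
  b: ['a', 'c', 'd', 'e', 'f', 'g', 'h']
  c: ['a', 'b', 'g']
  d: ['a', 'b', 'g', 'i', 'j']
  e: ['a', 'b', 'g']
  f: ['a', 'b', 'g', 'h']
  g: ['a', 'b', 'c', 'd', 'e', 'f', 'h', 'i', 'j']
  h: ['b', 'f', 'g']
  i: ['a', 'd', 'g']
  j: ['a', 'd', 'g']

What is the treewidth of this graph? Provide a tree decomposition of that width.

Treewidth 3.
One optimal decomposition is:
Bags: B1 = {a, b, c, g}  B2 = {a, b, d, g}  B3 = {a, b, f, g}  B4 = {a, d, g, i}  B5 = {a, d, g, j}  B6 = {a, b, e, g}  B7 = {b, f, g, h}
Tree: B1–B2, B1–B3, B2–B4, B2–B5, B1–B6, B3–B7

The largest bag has 4 vertices, giving width 3; this decomposition certifies tw(G) ≤ 3. For the lower bound, the 4 vertices {b, f, g, h} are pairwise adjacent, and any tree decomposition puts a clique entirely inside one bag — forcing width ≥ 3. Combining the bounds, tw(G) = 3.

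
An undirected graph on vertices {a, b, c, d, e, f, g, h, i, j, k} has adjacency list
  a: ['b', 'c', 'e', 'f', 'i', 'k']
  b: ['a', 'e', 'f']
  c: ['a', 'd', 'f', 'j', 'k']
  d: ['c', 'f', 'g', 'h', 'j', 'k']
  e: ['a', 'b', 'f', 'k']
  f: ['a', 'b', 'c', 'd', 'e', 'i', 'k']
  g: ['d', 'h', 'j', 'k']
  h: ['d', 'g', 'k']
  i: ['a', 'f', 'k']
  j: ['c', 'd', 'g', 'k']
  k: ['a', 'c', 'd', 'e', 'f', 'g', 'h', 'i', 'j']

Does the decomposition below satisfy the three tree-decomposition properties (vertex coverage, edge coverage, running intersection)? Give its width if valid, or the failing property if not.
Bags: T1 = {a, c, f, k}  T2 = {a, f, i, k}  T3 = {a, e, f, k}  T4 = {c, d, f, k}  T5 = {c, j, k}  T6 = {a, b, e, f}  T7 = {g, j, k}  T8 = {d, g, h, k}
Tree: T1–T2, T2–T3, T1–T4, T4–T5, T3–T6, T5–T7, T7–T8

No — edge (d,j) lies in no bag.

A tree decomposition must satisfy three properties: every vertex lies in some bag; for every edge, both endpoints lie together in some bag; and for every vertex, the bags containing it form a connected subtree. Here edge (d,j) lies in no bag, so the decomposition is invalid.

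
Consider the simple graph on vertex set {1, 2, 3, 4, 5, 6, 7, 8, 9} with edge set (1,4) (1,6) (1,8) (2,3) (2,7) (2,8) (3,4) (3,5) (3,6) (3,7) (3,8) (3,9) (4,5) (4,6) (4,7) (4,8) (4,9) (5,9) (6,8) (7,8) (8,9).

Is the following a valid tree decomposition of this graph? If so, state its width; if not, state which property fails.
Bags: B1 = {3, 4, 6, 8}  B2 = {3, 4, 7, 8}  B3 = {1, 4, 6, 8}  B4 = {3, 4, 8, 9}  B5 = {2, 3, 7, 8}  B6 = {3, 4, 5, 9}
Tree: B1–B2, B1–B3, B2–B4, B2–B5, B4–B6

Yes; width 3.

Vertex coverage: the bags together contain {1, 2, 3, 4, 5, 6, 7, 8, 9}, the full vertex set. Edge coverage: each edge of G has both endpoints in at least one bag. Running intersection: for every vertex, the bags containing it form a connected subtree. All three properties hold, so this is a valid tree decomposition of width max|bag| − 1 = 3, and hence tw(G) ≤ 3.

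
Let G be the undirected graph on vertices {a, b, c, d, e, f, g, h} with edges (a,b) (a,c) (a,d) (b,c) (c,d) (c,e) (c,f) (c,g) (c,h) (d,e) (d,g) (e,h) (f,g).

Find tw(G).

A width-2 tree decomposition is:
Bags: B1 = {c, d, g}  B2 = {a, c, d}  B3 = {c, f, g}  B4 = {c, d, e}  B5 = {c, e, h}  B6 = {a, b, c}
Tree: B1–B2, B1–B3, B1–B4, B4–B5, B2–B6
The largest bag has 3 vertices, giving width 2; this decomposition certifies tw(G) ≤ 2. Conversely, {c, d, g} is a clique of size 3, and the vertices of any clique must share a bag in every tree decomposition; so some bag has ≥ 3 vertices and tw(G) ≥ 2. Therefore the treewidth is 2.

2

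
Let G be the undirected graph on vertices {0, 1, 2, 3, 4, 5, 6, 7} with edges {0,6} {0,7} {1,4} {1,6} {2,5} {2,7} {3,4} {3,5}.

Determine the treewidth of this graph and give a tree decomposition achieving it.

Treewidth 2.
Bags: B1 = {1, 4, 6}  B2 = {3, 4, 6}  B3 = {3, 5, 6}  B4 = {2, 5, 6}  B5 = {2, 6, 7}  B6 = {0, 6, 7}
Tree: B1–B2, B2–B3, B3–B4, B4–B5, B5–B6

Each bag holds 3 vertices, so the decomposition has width 2, which upper-bounds the treewidth. For the lower bound, G contains the cycle 6–1–4–3–5–2–7–0–6, so G is not a forest; only forests have treewidth ≤ 1, hence tw(G) ≥ 2. The upper and lower bounds meet at 2, so that is the treewidth.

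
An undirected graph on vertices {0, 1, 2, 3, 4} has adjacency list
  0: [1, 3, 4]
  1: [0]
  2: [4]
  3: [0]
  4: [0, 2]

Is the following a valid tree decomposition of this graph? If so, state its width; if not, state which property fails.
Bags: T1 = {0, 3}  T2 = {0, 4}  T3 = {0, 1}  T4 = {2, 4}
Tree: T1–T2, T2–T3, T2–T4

Every vertex of G appears in some bag (union = {0, 1, 2, 3, 4}); every edge is covered by a bag; and for each vertex v the set of bags containing v is connected in the bag tree. The decomposition is therefore valid. The largest bag has 2 vertices, so the width is 1.

Yes; width 1.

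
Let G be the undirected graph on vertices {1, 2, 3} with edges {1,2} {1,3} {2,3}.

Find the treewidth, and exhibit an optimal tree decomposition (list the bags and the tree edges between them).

A single bag containing all 3 vertices is trivially a valid decomposition of width 2. On the other hand G contains the 3-clique {1, 2, 3}. A clique must lie in a single bag of any decomposition, so no decomposition can have width below 2. Hence tw(G) = 2 exactly.

Treewidth 2.
Bags: B1 = {1, 2, 3}
Tree: (single bag)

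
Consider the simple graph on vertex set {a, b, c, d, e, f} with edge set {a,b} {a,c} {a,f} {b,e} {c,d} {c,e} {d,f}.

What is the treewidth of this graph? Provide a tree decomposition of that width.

Every bag has size at most 3, so the width is 3 − 1 = 2 and tw(G) ≤ 2. The edges e–b–a–c–e form a cycle, so G is not a tree and its treewidth is at least 2. Combining the bounds, tw(G) = 2.

Treewidth 2.
One such decomposition:
Bags: B1 = {b, c, e}  B2 = {a, b, c}  B3 = {a, c, d}  B4 = {a, d, f}
Tree: B1–B2, B2–B3, B3–B4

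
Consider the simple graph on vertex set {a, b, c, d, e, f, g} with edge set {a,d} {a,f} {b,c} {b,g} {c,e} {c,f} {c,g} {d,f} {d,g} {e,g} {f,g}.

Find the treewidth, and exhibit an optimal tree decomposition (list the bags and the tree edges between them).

Treewidth 2.
Bags: B1 = {c, f, g}  B2 = {d, f, g}  B3 = {b, c, g}  B4 = {c, e, g}  B5 = {a, d, f}
Tree: B1–B2, B1–B3, B3–B4, B2–B5

Each bag holds 3 vertices, so the decomposition has width 2, which upper-bounds the treewidth. On the other hand G contains the 3-clique {d, f, g}. A clique must lie in a single bag of any decomposition, so no decomposition can have width below 2. The upper and lower bounds meet at 2, so that is the treewidth.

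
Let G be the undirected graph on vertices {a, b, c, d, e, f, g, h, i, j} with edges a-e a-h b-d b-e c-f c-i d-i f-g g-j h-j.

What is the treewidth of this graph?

2

A width-2 tree decomposition is:
Bags: B1 = {c, f, g}  B2 = {c, g, j}  B3 = {c, h, j}  B4 = {a, c, h}  B5 = {a, c, e}  B6 = {b, c, e}  B7 = {b, c, d}  B8 = {c, d, i}
Tree: B1–B2, B2–B3, B3–B4, B4–B5, B5–B6, B6–B7, B7–B8
Every bag has size at most 3, so the width is 3 − 1 = 2 and tw(G) ≤ 2. For the lower bound, G contains the cycle c–f–g–j–h–a–e–b–d–i–c, so G is not a forest; only forests have treewidth ≤ 1, hence tw(G) ≥ 2. The upper and lower bounds meet at 2, so that is the treewidth.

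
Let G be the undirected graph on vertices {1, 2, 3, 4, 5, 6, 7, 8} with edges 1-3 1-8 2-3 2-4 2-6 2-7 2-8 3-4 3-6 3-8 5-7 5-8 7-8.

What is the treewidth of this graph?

2

A width-2 tree decomposition is:
Bags: B1 = {2, 7, 8}  B2 = {2, 3, 8}  B3 = {1, 3, 8}  B4 = {5, 7, 8}  B5 = {2, 3, 6}  B6 = {2, 3, 4}
Tree: B1–B2, B2–B3, B1–B4, B2–B5, B2–B6
Each bag holds 3 vertices, so the decomposition has width 2, which upper-bounds the treewidth. For the lower bound, the 3 vertices {1, 3, 8} are pairwise adjacent, and any tree decomposition puts a clique entirely inside one bag — forcing width ≥ 2. The upper and lower bounds meet at 2, so that is the treewidth.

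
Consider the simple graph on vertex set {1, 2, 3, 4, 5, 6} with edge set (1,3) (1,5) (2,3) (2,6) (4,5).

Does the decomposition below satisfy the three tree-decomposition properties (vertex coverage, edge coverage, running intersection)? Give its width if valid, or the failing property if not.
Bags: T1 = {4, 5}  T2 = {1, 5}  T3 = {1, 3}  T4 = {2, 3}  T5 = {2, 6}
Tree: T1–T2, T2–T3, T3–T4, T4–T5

Checking the three conditions: (i) the bags cover all of {1, 2, 3, 4, 5, 6}; (ii) for each edge, some bag contains both endpoints; (iii) the bags containing any fixed vertex form a subtree. All hold, so the decomposition is valid with width 2 − 1 = 1.

Yes; width 1.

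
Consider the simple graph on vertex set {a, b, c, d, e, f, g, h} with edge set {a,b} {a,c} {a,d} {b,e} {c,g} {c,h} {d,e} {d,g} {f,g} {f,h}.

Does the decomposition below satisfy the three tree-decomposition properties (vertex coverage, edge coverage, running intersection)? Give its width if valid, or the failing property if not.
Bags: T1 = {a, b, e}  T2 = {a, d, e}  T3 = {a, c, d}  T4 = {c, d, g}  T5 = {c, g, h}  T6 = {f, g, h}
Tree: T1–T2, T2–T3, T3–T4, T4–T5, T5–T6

Checking the three conditions: (i) the bags cover all of {a, b, c, d, e, f, g, h}; (ii) for each edge, some bag contains both endpoints; (iii) the bags containing any fixed vertex form a subtree. All hold, so the decomposition is valid with width 3 − 1 = 2.

Yes; width 2.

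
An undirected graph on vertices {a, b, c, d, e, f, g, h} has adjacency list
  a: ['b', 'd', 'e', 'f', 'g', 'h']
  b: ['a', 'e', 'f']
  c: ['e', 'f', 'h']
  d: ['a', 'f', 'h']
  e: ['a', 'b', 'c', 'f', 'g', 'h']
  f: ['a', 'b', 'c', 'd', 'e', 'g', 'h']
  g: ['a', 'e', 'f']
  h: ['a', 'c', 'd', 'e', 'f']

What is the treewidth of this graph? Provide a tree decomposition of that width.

Treewidth 3.
One optimal decomposition is:
Bags: B1 = {a, e, f, h}  B2 = {a, d, f, h}  B3 = {a, b, e, f}  B4 = {c, e, f, h}  B5 = {a, e, f, g}
Tree: B1–B2, B1–B3, B1–B4, B1–B5

The largest bag has 4 vertices, giving width 3; this decomposition certifies tw(G) ≤ 3. On the other hand G contains the 4-clique {c, e, f, h}. A clique must lie in a single bag of any decomposition, so no decomposition can have width below 3. Hence tw(G) = 3 exactly.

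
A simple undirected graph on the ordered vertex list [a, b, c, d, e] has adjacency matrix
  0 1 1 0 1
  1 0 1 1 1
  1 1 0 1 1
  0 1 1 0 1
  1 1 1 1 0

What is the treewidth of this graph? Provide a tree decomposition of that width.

Every bag has size at most 4, so the width is 4 − 1 = 3 and tw(G) ≤ 3. Conversely, {b, c, d, e} is a clique of size 4, and the vertices of any clique must share a bag in every tree decomposition; so some bag has ≥ 4 vertices and tw(G) ≥ 3. Combining the bounds, tw(G) = 3.

Treewidth 3.
One such decomposition:
Bags: B1 = {b, c, d, e}  B2 = {a, b, c, e}
Tree: B1–B2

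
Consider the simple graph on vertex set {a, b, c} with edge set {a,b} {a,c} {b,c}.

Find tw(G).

2

A width-2 tree decomposition is:
Bags: B1 = {a, b, c}
Tree: (single bag)
A single bag containing all 3 vertices is trivially a valid decomposition of width 2. On the other hand G contains the 3-clique {a, b, c}. A clique must lie in a single bag of any decomposition, so no decomposition can have width below 2. Hence tw(G) = 2 exactly.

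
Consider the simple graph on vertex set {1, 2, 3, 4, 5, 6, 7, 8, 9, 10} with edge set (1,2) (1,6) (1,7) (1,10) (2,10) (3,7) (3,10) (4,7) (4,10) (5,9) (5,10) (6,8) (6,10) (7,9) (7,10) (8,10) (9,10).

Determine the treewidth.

A width-2 tree decomposition is:
Bags: B1 = {4, 7, 10}  B2 = {7, 9, 10}  B3 = {1, 7, 10}  B4 = {1, 6, 10}  B5 = {1, 2, 10}  B6 = {6, 8, 10}  B7 = {5, 9, 10}  B8 = {3, 7, 10}
Tree: B1–B2, B1–B3, B3–B4, B4–B5, B4–B6, B2–B7, B3–B8
Each bag holds 3 vertices, so the decomposition has width 2, which upper-bounds the treewidth. On the other hand G contains the 3-clique {1, 2, 10}. A clique must lie in a single bag of any decomposition, so no decomposition can have width below 2. Hence tw(G) = 2 exactly.

2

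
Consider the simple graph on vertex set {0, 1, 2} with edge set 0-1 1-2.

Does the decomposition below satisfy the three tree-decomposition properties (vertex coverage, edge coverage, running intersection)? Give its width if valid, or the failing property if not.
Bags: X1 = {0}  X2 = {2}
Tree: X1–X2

No — vertex 1 appears in no bag.

A tree decomposition must satisfy three properties: every vertex lies in some bag; for every edge, both endpoints lie together in some bag; and for every vertex, the bags containing it form a connected subtree. Here vertex 1 appears in no bag, so the decomposition is invalid.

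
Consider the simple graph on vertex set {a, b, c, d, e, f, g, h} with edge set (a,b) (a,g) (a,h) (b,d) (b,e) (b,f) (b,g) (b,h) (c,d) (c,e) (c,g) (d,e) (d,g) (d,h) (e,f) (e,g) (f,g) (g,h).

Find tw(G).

3

A width-3 tree decomposition is:
Bags: B1 = {c, d, e, g}  B2 = {b, d, e, g}  B3 = {b, d, g, h}  B4 = {a, b, g, h}  B5 = {b, e, f, g}
Tree: B1–B2, B2–B3, B3–B4, B2–B5
Each bag holds 4 vertices, so the decomposition has width 3, which upper-bounds the treewidth. Conversely, {c, d, e, g} is a clique of size 4, and the vertices of any clique must share a bag in every tree decomposition; so some bag has ≥ 4 vertices and tw(G) ≥ 3. Therefore the treewidth is 3.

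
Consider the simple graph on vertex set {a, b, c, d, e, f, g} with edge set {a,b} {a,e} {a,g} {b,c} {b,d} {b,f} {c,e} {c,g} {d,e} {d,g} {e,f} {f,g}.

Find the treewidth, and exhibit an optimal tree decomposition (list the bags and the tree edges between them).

Each bag holds 4 vertices, so the decomposition has width 3, which upper-bounds the treewidth. For the lower bound: the 4 vertex sets {b,c}, {a,e}, {g}, {d} are disjoint, each induces a connected subgraph, and every pair is joined by at least one edge of G. Contracting each set to a single vertex therefore yields K_{4} as a minor, and since treewidth is minor-monotone, tw(G) ≥ tw(K_{4}) = 3. Hence tw(G) = 3 exactly.

Treewidth 3.
One such decomposition:
Bags: B1 = {b, c, e, g}  B2 = {a, b, e, g}  B3 = {b, d, e, g}  B4 = {b, e, f, g}
Tree: B1–B2, B2–B3, B3–B4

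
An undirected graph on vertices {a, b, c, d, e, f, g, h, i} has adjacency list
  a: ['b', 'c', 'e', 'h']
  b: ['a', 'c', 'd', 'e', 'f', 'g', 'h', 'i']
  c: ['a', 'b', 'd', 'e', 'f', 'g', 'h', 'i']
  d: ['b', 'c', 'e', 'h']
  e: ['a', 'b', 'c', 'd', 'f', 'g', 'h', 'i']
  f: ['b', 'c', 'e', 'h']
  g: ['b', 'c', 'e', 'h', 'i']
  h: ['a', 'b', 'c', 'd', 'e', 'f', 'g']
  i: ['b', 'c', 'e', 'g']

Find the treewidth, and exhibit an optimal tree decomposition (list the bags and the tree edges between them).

Each bag holds 5 vertices, so the decomposition has width 4, which upper-bounds the treewidth. For the lower bound, the 5 vertices {b, c, d, e, h} are pairwise adjacent, and any tree decomposition puts a clique entirely inside one bag — forcing width ≥ 4. Hence tw(G) = 4 exactly.

Treewidth 4.
Bags: B1 = {b, c, e, g, h}  B2 = {a, b, c, e, h}  B3 = {b, c, e, g, i}  B4 = {b, c, e, f, h}  B5 = {b, c, d, e, h}
Tree: B1–B2, B1–B3, B1–B4, B1–B5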